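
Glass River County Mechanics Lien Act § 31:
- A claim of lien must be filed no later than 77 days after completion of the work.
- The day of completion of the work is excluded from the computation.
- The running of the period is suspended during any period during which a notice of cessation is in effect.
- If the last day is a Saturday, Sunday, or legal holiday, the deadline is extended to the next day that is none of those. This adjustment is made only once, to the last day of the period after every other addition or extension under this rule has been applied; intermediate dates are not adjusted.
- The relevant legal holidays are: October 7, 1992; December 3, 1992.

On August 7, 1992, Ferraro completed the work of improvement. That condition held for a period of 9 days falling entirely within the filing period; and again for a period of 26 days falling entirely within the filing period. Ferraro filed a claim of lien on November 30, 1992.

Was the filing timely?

No

77 days after August 7, 1992 is October 23, 1992.
Tolling adds 9 days: October 23, 1992 + 9 days = November 1, 1992.
Tolling adds 26 days: November 1, 1992 + 26 days = November 27, 1992.
November 27, 1992 is a Friday and not a legal holiday, so no extension applies.
The deadline is November 27, 1992; the filing on November 30, 1992 is after that date.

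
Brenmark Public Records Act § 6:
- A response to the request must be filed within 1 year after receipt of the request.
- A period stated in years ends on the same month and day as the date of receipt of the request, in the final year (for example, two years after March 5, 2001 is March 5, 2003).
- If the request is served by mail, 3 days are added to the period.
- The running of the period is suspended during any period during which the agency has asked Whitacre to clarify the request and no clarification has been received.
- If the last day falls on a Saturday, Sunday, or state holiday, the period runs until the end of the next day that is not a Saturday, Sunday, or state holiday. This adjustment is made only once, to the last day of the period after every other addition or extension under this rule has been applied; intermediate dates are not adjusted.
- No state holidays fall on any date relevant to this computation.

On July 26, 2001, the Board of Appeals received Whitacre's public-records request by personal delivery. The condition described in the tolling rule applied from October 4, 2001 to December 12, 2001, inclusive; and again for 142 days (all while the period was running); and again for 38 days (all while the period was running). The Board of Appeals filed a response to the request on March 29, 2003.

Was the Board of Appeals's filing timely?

Yes

1 year after July 26, 2001 is July 26, 2002.
Service was not by mail, so no mail extension applies.
From October 4, 2001 through December 12, 2001 inclusive is 70 days; tolling adds 70 days: July 26, 2002 + 70 days = October 4, 2002.
Tolling adds 142 days: October 4, 2002 + 142 days = February 23, 2003.
Tolling adds 38 days: February 23, 2003 + 38 days = April 2, 2003.
April 2, 2003 is a Wednesday and not a state holiday, so no extension applies.
The deadline is April 2, 2003; the filing on March 29, 2003 is on or before that date.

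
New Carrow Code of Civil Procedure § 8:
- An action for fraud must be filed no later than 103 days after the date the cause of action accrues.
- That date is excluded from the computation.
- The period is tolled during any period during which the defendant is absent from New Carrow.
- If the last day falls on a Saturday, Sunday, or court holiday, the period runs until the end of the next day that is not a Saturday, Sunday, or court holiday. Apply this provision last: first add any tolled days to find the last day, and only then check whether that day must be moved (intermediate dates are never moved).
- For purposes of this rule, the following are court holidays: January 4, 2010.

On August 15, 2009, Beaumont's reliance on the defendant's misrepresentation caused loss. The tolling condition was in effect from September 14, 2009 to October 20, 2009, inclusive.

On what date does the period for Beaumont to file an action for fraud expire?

January 5, 2010

103 days after August 15, 2009 is November 26, 2009.
From September 14, 2009 through October 20, 2009 inclusive is 37 days; tolling adds 37 days: November 26, 2009 + 37 days = January 2, 2010.
January 2, 2010 is Saturday; January 3, 2010 is Sunday; January 4, 2010 is a listed holiday. The next qualifying day is January 5, 2010.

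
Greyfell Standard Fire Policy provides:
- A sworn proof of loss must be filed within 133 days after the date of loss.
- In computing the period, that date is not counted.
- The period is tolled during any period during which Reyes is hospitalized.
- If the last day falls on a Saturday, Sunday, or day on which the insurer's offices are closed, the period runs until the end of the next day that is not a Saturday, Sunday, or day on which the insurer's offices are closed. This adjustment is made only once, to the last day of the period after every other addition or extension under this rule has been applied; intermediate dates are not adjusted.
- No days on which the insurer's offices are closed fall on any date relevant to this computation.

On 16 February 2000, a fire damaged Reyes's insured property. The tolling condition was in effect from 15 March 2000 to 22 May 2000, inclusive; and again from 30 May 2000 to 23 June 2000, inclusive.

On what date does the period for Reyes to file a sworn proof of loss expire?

October 2, 2000

133 days after 16 February 2000 is June 28, 2000.
From March 15, 2000 through May 22, 2000 inclusive is 69 days; tolling adds 69 days: June 28, 2000 + 69 days = September 5, 2000.
From May 30, 2000 through June 23, 2000 inclusive is 25 days; tolling adds 25 days: September 5, 2000 + 25 days = September 30, 2000.
September 30, 2000 is Saturday; October 1, 2000 is Sunday. The next qualifying day is October 2, 2000.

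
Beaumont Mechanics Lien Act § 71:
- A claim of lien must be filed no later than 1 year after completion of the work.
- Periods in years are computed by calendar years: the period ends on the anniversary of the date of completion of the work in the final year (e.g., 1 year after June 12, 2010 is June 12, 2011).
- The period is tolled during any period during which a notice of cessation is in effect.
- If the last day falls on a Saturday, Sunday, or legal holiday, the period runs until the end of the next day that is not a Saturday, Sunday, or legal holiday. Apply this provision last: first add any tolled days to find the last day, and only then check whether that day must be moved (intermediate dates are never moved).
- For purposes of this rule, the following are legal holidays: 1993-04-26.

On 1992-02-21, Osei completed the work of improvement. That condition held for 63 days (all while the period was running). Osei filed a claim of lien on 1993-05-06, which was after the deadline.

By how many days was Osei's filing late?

9 days

1 year after 1992-02-21 is February 21, 1993.
Tolling adds 63 days: February 21, 1993 + 63 days = April 25, 1993.
April 25, 1993 is Sunday; April 26, 1993 is a listed holiday. The next qualifying day is April 27, 1993.
The deadline is April 27, 1993; from April 27, 1993 to May 6, 1993 is 9 days.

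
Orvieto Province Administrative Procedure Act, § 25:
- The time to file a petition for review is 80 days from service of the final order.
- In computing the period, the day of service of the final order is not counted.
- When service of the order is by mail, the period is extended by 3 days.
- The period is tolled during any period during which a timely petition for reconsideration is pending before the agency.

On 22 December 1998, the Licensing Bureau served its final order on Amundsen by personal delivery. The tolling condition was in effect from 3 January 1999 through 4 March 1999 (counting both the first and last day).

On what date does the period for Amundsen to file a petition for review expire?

May 12, 1999

80 days after 22 December 1998 is March 12, 1999.
Service was not by mail, so no mail extension applies.
From January 3, 1999 through March 4, 1999 inclusive is 61 days; tolling adds 61 days: March 12, 1999 + 61 days = May 12, 1999.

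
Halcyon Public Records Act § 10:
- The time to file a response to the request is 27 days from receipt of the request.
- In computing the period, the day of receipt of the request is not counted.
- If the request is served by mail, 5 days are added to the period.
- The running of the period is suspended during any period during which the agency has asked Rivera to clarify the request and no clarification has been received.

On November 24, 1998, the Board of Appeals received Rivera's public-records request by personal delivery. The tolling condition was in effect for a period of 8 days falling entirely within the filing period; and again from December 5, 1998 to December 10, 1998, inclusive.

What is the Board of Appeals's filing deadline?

January 4, 1999

27 days after November 24, 1998 is December 21, 1998.
Service was not by mail, so no mail extension applies.
Tolling adds 8 days: December 21, 1998 + 8 days = December 29, 1998.
From December 5, 1998 through December 10, 1998 inclusive is 6 days; tolling adds 6 days: December 29, 1998 + 6 days = January 4, 1999.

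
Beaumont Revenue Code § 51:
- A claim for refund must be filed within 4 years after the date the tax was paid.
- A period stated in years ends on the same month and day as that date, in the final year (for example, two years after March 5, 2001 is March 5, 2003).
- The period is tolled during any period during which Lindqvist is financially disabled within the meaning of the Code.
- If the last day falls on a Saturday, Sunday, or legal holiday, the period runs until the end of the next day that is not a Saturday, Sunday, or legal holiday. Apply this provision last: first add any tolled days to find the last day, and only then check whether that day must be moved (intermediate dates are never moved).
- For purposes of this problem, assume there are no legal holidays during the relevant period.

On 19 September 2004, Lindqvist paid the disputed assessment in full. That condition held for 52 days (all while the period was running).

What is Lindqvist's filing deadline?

November 10, 2008

4 years after 19 September 2004 is September 19, 2008.
Tolling adds 52 days: September 19, 2008 + 52 days = November 10, 2008.
November 10, 2008 is a Monday and not a legal holiday, so no extension applies.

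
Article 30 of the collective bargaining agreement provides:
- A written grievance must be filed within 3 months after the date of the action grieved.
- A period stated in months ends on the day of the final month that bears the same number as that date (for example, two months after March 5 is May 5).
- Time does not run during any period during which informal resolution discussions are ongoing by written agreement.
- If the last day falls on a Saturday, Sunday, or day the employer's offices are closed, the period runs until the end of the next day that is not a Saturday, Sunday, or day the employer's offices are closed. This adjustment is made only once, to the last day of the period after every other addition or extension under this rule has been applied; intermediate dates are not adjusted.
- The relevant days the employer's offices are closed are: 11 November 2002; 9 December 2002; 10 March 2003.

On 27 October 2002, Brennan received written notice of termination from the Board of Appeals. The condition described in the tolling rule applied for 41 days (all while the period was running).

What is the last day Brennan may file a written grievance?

March 11, 2003

3 months after 27 October 2002 is January 27, 2003.
Tolling adds 41 days: January 27, 2003 + 41 days = March 9, 2003.
March 9, 2003 is Sunday; March 10, 2003 is a listed holiday. The next qualifying day is March 11, 2003.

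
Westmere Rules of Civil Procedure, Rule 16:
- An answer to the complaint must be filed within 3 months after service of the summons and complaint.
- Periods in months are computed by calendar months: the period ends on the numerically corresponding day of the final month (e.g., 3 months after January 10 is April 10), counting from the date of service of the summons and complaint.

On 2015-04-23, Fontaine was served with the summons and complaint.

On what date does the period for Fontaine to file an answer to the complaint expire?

July 23, 2015

3 months after 2015-04-23 is July 23, 2015.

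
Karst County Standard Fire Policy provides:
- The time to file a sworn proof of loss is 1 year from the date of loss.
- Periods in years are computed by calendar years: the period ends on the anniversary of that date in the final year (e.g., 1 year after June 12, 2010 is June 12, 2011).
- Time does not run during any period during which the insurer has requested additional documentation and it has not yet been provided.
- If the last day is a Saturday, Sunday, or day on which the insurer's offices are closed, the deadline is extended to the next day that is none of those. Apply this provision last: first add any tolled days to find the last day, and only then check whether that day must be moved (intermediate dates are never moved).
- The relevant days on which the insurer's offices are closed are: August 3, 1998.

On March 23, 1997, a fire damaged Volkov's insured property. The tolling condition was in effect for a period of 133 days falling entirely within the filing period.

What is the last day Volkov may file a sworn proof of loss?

1 year after March 23, 1997 is March 23, 1998.
Tolling adds 133 days: March 23, 1998 + 133 days = August 3, 1998.
August 3, 1998 is a listed holiday. The next qualifying day is August 4, 1998.

August 4, 1998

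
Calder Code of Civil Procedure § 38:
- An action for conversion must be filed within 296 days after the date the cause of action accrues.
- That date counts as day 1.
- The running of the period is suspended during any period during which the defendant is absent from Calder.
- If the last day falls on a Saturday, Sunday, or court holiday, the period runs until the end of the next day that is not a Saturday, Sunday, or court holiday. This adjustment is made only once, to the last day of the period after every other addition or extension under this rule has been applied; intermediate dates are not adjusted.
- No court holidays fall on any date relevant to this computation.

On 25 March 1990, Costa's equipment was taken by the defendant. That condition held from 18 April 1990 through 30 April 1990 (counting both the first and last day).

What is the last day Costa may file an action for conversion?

Counting 25 March 1990 as day 1, day 296 is January 14, 1991.
From April 18, 1990 through April 30, 1990 inclusive is 13 days; tolling adds 13 days: January 14, 1991 + 13 days = January 27, 1991.
January 27, 1991 is Sunday. The next qualifying day is January 28, 1991.

January 28, 1991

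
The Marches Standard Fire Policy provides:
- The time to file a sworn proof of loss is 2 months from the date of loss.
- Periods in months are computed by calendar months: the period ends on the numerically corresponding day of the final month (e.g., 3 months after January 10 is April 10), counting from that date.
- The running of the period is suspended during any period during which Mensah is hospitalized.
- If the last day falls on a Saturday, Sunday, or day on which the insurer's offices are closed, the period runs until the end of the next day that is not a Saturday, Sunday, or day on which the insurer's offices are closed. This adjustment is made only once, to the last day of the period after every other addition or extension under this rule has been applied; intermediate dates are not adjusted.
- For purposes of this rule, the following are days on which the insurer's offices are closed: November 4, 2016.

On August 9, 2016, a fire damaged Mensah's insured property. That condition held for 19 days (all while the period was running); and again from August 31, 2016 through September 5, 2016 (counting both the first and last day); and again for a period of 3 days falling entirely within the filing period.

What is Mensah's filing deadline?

November 7, 2016

2 months after August 9, 2016 is October 9, 2016.
Tolling adds 19 days: October 9, 2016 + 19 days = October 28, 2016.
From August 31, 2016 through September 5, 2016 inclusive is 6 days; tolling adds 6 days: October 28, 2016 + 6 days = November 3, 2016.
Tolling adds 3 days: November 3, 2016 + 3 days = November 6, 2016.
November 6, 2016 is Sunday. The next qualifying day is November 7, 2016.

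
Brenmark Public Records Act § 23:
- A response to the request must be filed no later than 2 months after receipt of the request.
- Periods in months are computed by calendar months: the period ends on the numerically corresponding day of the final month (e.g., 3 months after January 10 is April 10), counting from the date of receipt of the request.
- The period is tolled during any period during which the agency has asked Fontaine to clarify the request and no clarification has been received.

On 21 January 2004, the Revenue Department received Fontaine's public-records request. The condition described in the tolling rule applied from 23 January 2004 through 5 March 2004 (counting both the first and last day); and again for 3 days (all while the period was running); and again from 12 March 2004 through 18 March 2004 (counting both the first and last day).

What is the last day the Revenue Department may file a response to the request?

May 13, 2004

2 months after 21 January 2004 is March 21, 2004.
From January 23, 2004 through March 5, 2004 inclusive is 43 days; tolling adds 43 days: March 21, 2004 + 43 days = May 3, 2004.
Tolling adds 3 days: May 3, 2004 + 3 days = May 6, 2004.
From March 12, 2004 through March 18, 2004 inclusive is 7 days; tolling adds 7 days: May 6, 2004 + 7 days = May 13, 2004.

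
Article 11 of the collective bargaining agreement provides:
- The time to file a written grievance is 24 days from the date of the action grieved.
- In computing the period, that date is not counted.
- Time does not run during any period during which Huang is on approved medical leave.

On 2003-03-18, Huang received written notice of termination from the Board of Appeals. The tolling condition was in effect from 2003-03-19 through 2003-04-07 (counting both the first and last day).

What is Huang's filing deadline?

May 1, 2003

24 days after 2003-03-18 is April 11, 2003.
From March 19, 2003 through April 7, 2003 inclusive is 20 days; tolling adds 20 days: April 11, 2003 + 20 days = May 1, 2003.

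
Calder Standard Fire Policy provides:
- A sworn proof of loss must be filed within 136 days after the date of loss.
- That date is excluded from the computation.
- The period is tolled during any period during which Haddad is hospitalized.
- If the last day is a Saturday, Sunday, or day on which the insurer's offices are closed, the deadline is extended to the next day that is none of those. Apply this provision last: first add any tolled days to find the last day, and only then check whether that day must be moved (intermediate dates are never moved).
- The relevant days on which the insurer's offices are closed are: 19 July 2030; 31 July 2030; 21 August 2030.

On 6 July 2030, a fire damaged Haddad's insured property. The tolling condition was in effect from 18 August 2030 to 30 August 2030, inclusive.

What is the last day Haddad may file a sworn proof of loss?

136 days after 6 July 2030 is November 19, 2030.
From August 18, 2030 through August 30, 2030 inclusive is 13 days; tolling adds 13 days: November 19, 2030 + 13 days = December 2, 2030.
December 2, 2030 is a Monday and not a day on which the insurer's offices are closed, so no extension applies.

December 2, 2030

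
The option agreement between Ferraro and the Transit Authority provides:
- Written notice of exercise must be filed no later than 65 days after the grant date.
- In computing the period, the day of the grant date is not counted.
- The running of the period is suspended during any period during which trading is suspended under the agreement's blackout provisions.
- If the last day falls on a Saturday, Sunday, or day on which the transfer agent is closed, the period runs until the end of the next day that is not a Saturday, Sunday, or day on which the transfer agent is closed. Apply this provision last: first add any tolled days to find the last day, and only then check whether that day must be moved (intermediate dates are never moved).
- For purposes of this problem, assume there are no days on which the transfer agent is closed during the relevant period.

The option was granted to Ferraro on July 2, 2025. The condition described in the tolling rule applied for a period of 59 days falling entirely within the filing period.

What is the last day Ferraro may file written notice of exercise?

November 3, 2025

65 days after July 2, 2025 is September 5, 2025.
Tolling adds 59 days: September 5, 2025 + 59 days = November 3, 2025.
November 3, 2025 is a Monday and not a day on which the transfer agent is closed, so no extension applies.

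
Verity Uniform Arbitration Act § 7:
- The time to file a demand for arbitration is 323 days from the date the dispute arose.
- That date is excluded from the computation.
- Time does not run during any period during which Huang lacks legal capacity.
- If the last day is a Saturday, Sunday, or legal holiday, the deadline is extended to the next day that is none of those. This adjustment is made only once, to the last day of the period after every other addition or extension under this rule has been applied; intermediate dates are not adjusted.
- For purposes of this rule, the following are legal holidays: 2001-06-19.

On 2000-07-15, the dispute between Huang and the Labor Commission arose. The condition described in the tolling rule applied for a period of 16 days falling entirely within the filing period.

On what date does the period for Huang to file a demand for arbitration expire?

June 20, 2001

323 days after 2000-07-15 is June 3, 2001.
Tolling adds 16 days: June 3, 2001 + 16 days = June 19, 2001.
June 19, 2001 is a listed holiday. The next qualifying day is June 20, 2001.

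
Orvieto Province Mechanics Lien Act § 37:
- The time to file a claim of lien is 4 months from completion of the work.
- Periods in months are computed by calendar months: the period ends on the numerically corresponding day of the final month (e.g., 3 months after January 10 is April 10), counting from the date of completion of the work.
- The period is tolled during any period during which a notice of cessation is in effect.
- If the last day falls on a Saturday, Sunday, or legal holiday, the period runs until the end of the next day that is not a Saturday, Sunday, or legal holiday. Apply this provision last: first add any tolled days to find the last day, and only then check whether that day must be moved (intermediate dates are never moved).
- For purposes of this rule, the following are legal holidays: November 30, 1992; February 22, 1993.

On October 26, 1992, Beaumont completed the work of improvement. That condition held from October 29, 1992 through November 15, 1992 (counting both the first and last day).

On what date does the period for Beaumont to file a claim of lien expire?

March 16, 1993

4 months after October 26, 1992 is February 26, 1993.
From October 29, 1992 through November 15, 1992 inclusive is 18 days; tolling adds 18 days: February 26, 1993 + 18 days = March 16, 1993.
March 16, 1993 is a Tuesday and not a legal holiday, so no extension applies.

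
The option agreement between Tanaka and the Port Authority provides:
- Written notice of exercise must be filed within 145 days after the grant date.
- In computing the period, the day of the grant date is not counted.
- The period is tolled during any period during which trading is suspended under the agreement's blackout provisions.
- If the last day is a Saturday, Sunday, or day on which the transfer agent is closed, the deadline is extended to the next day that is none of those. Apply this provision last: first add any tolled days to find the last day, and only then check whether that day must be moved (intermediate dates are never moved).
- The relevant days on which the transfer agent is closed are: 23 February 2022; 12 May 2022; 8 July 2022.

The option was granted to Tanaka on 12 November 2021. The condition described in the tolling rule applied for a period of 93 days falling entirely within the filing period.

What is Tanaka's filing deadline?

July 11, 2022

145 days after 12 November 2021 is April 6, 2022.
Tolling adds 93 days: April 6, 2022 + 93 days = July 8, 2022.
July 8, 2022 is a listed holiday; July 9, 2022 is Saturday; July 10, 2022 is Sunday. The next qualifying day is July 11, 2022.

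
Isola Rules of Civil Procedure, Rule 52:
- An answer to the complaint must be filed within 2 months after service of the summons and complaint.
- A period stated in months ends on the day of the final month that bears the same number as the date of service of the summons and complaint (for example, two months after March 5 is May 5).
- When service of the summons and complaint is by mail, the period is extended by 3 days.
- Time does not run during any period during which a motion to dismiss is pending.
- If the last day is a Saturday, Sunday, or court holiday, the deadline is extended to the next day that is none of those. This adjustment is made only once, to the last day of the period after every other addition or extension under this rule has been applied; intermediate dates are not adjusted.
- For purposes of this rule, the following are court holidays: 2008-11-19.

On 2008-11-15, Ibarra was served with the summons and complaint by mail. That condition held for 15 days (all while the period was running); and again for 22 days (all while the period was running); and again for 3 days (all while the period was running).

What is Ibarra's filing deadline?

February 27, 2009

2 months after 2008-11-15 is January 15, 2009.
Service was by mail, adding 3 days: January 15, 2009 + 3 days = January 18, 2009.
Tolling adds 15 days: January 18, 2009 + 15 days = February 2, 2009.
Tolling adds 22 days: February 2, 2009 + 22 days = February 24, 2009.
Tolling adds 3 days: February 24, 2009 + 3 days = February 27, 2009.
February 27, 2009 is a Friday and not a court holiday, so no extension applies.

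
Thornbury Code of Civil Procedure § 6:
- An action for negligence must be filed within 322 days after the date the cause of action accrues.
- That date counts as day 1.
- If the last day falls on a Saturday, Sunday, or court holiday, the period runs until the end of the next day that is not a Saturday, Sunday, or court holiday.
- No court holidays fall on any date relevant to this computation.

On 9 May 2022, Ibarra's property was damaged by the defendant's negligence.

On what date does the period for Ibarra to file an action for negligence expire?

Counting 9 May 2022 as day 1, day 322 is March 26, 2023.
March 26, 2023 is Sunday. The next qualifying day is March 27, 2023.

March 27, 2023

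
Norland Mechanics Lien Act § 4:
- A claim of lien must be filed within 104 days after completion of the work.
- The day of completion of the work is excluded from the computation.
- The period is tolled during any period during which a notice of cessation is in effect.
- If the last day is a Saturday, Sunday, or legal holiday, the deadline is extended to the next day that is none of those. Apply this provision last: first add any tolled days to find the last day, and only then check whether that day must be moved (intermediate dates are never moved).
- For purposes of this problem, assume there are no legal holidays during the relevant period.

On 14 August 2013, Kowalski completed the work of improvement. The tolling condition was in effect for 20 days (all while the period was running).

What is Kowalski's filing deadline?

104 days after 14 August 2013 is November 26, 2013.
Tolling adds 20 days: November 26, 2013 + 20 days = December 16, 2013.
December 16, 2013 is a Monday and not a legal holiday, so no extension applies.

December 16, 2013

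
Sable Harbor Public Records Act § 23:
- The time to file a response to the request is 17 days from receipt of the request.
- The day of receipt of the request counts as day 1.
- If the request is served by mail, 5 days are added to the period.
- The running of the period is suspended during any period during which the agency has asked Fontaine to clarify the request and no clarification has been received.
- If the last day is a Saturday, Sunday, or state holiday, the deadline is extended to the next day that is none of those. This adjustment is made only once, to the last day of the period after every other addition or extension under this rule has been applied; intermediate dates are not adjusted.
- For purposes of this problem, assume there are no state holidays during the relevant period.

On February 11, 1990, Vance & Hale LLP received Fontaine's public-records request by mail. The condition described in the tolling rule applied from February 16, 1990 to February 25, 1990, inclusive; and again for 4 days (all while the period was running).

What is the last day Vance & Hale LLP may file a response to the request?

March 19, 1990

Counting February 11, 1990 as day 1, day 17 is February 27, 1990.
Service was by mail, adding 5 days: February 27, 1990 + 5 days = March 4, 1990.
From February 16, 1990 through February 25, 1990 inclusive is 10 days; tolling adds 10 days: March 4, 1990 + 10 days = March 14, 1990.
Tolling adds 4 days: March 14, 1990 + 4 days = March 18, 1990.
March 18, 1990 is Sunday. The next qualifying day is March 19, 1990.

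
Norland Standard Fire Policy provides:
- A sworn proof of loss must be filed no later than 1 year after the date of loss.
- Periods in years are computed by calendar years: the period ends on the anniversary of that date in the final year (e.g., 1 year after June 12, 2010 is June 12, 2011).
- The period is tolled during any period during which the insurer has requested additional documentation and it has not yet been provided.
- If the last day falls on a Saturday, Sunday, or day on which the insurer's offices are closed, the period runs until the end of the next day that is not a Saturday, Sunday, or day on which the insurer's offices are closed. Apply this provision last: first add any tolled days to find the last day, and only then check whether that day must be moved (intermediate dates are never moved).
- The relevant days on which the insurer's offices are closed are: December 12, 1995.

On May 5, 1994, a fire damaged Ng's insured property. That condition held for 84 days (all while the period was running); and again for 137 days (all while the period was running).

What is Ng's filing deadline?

December 13, 1995

1 year after May 5, 1994 is May 5, 1995.
Tolling adds 84 days: May 5, 1995 + 84 days = July 28, 1995.
Tolling adds 137 days: July 28, 1995 + 137 days = December 12, 1995.
December 12, 1995 is a listed holiday. The next qualifying day is December 13, 1995.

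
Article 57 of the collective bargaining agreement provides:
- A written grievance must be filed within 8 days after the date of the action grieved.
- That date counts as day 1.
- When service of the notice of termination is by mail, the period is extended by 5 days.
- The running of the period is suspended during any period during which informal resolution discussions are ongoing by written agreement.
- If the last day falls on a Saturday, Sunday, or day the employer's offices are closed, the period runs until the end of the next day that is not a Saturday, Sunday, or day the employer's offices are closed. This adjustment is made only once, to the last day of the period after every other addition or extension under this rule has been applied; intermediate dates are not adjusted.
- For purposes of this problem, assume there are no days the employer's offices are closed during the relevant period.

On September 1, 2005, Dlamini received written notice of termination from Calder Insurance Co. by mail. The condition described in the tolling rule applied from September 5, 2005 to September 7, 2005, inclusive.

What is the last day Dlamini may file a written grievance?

Counting September 1, 2005 as day 1, day 8 is September 8, 2005.
Service was by mail, adding 5 days: September 8, 2005 + 5 days = September 13, 2005.
From September 5, 2005 through September 7, 2005 inclusive is 3 days; tolling adds 3 days: September 13, 2005 + 3 days = September 16, 2005.
September 16, 2005 is a Friday and not a day the employer's offices are closed, so no extension applies.

September 16, 2005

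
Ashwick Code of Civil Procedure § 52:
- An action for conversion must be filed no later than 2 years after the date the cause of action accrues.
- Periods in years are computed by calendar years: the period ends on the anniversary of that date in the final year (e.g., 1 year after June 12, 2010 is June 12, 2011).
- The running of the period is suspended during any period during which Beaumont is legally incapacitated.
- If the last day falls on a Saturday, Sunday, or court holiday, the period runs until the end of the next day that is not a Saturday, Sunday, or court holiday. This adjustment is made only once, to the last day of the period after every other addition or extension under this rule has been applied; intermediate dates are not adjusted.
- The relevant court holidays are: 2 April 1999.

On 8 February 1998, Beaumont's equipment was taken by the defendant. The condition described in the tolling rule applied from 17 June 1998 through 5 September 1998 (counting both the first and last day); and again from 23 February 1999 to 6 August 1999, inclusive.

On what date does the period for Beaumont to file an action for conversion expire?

2 years after 8 February 1998 is February 8, 2000.
From June 17, 1998 through September 5, 1998 inclusive is 81 days; tolling adds 81 days: February 8, 2000 + 81 days = April 29, 2000.
From February 23, 1999 through August 6, 1999 inclusive is 165 days; tolling adds 165 days: April 29, 2000 + 165 days = October 11, 2000.
October 11, 2000 is a Wednesday and not a court holiday, so no extension applies.

October 11, 2000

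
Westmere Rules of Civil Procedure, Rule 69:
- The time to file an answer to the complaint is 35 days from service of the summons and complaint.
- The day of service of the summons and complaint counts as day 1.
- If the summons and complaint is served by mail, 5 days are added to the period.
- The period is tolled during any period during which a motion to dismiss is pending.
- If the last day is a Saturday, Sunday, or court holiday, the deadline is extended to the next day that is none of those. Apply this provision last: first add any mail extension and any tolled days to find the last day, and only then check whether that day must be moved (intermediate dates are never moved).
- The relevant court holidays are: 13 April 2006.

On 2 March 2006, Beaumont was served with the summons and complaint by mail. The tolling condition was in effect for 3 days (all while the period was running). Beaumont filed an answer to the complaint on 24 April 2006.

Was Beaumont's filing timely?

Counting 2 March 2006 as day 1, day 35 is April 5, 2006.
Service was by mail, adding 5 days: April 5, 2006 + 5 days = April 10, 2006.
Tolling adds 3 days: April 10, 2006 + 3 days = April 13, 2006.
April 13, 2006 is a listed holiday. The next qualifying day is April 14, 2006.
The deadline is April 14, 2006; the filing on April 24, 2006 is after that date.

No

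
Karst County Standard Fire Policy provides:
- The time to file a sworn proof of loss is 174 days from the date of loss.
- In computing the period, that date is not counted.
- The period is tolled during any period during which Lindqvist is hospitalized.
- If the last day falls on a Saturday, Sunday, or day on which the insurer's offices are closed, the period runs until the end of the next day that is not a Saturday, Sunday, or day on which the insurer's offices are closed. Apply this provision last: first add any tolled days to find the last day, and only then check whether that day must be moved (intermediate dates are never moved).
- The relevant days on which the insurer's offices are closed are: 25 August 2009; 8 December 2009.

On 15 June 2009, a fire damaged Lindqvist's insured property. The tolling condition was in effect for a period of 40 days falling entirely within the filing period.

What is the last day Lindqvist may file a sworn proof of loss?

January 15, 2010

174 days after 15 June 2009 is December 6, 2009.
Tolling adds 40 days: December 6, 2009 + 40 days = January 15, 2010.
January 15, 2010 is a Friday and not a day on which the insurer's offices are closed, so no extension applies.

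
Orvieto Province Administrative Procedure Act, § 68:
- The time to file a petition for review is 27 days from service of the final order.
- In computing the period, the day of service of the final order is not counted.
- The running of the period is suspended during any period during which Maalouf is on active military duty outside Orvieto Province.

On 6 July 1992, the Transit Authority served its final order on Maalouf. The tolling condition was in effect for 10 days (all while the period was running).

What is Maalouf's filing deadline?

27 days after 6 July 1992 is August 2, 1992.
Tolling adds 10 days: August 2, 1992 + 10 days = August 12, 1992.

August 12, 1992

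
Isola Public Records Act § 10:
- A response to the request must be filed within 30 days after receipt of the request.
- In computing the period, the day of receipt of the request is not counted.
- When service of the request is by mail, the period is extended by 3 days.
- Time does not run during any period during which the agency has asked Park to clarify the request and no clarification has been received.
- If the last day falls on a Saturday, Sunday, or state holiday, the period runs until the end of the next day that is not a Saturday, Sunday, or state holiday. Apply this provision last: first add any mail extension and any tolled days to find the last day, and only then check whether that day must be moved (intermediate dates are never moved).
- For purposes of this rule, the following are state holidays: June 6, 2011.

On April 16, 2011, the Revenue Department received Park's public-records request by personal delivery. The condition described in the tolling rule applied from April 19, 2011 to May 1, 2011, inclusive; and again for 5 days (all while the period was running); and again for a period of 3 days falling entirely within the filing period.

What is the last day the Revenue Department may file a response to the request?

30 days after April 16, 2011 is May 16, 2011.
Service was not by mail, so no mail extension applies.
From April 19, 2011 through May 1, 2011 inclusive is 13 days; tolling adds 13 days: May 16, 2011 + 13 days = May 29, 2011.
Tolling adds 5 days: May 29, 2011 + 5 days = June 3, 2011.
Tolling adds 3 days: June 3, 2011 + 3 days = June 6, 2011.
June 6, 2011 is a listed holiday. The next qualifying day is June 7, 2011.

June 7, 2011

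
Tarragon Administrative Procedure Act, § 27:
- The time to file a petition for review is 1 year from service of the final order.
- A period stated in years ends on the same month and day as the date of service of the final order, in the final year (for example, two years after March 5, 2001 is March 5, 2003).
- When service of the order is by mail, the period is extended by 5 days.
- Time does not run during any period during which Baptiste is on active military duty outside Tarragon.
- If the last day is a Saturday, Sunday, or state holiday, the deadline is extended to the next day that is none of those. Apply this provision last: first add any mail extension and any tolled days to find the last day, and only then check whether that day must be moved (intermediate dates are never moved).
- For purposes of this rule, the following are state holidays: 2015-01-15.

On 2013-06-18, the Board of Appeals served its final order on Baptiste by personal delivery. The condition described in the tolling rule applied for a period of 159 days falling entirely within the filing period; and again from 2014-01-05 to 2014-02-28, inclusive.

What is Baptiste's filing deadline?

January 19, 2015

1 year after 2013-06-18 is June 18, 2014.
Service was not by mail, so no mail extension applies.
Tolling adds 159 days: June 18, 2014 + 159 days = November 24, 2014.
From January 5, 2014 through February 28, 2014 inclusive is 55 days; tolling adds 55 days: November 24, 2014 + 55 days = January 18, 2015.
January 18, 2015 is Sunday. The next qualifying day is January 19, 2015.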